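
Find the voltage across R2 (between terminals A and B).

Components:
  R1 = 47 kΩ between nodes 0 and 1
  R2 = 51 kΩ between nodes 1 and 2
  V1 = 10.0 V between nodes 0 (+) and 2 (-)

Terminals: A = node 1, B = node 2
R1 and R2 are in series across V1 (node 0 → node 1 → node 2), and the output A–B is taken across R2, so this is a voltage divider.
Series current: I = V1/(R1 + R2) = 10/(47000 + 51000) = 10/98000 = 0.000102 A
V_R2 = I × R2 = V1 × R2/(R1 + R2) = 10 × 51000/98000 = 5.204 V

Final answer: 5.204 V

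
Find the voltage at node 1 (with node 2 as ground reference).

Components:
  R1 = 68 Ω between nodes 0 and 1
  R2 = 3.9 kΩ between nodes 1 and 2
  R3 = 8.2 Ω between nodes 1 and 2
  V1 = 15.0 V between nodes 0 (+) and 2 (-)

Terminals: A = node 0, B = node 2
Nodal analysis, taking node 2 as the 0 V reference.
Source V1 fixes V_0 = 15 V.
KCL at each unknown node (sum of currents leaving = 0; resistances in Ω):
  Node 1: (V_1 - 15)/68 + (V_1 - 0)/3900 + (V_1 - 0)/8.2 = 0
Collecting terms: 0.1369 × V_1 = 0.2206  =>  V_1 = 1.611 V
The requested potential is V_1 = 1.611 V.

Final answer: V_1 = 1.611 V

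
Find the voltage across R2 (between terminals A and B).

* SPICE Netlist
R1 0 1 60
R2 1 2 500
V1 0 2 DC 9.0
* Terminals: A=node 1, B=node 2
R1 and R2 are in series across V1 (node 0 → node 1 → node 2), and the output A–B is taken across R2, so this is a voltage divider.
Series current: I = V1/(R1 + R2) = 9/(60 + 500) = 9/560 = 0.01607 A
V_R2 = I × R2 = V1 × R2/(R1 + R2) = 9 × 500/560 = 8.036 V

Final answer: 8.036 V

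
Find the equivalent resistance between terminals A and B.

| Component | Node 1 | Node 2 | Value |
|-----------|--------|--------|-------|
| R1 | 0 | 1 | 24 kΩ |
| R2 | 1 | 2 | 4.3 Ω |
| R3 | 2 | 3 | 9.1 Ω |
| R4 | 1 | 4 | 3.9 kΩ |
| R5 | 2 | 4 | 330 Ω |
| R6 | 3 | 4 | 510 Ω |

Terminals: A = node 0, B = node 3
The network is not a plain series/parallel combination. Inject a 1 A test current into terminal A (node 0) and return it from terminal B (node 3); then R_eq = V_A / (1 A).
Nodal analysis, taking node 3 as the 0 V reference.
Current source I_test pushes 1 A into node 0 and draws it out of node 3.
KCL at each unknown node (sum of currents leaving = 0; resistances in Ω):
  Node 0: (V_0 - V_1)/24000 - 1 = 0
  Node 1: (V_1 - V_0)/24000 + (V_1 - V_2)/4.3 + (V_1 - V_4)/3900 = 0
  Node 2: (V_2 - V_1)/4.3 + (V_2 - 0)/9.1 + (V_2 - V_4)/330 = 0
  Node 4: (V_4 - V_1)/3900 + (V_4 - V_2)/330 + (V_4 - 0)/510 = 0
Collecting terms (coefficients in siemens):
  0.00004167·V_0 - 0.00004167·V_1 = 1
  0.2329·V_1 - 0.00004167·V_0 - 0.2326·V_2 - 0.0002564·V_4 = 0
  0.3455·V_2 - 0.2326·V_1 - 0.00303·V_4 = 0
  0.005247·V_4 - 0.0002564·V_1 - 0.00303·V_2 = 0
Solving these 4 simultaneous equations (Gaussian elimination) gives:
  V_0 = 24010 V, V_1 = 13.29 V, V_2 = 8.996 V, V_4 = 5.844 V
R_eq = V_0 / 1 A = 24010 Ω = 24.01 kΩ

Final answer: 24.01 kΩ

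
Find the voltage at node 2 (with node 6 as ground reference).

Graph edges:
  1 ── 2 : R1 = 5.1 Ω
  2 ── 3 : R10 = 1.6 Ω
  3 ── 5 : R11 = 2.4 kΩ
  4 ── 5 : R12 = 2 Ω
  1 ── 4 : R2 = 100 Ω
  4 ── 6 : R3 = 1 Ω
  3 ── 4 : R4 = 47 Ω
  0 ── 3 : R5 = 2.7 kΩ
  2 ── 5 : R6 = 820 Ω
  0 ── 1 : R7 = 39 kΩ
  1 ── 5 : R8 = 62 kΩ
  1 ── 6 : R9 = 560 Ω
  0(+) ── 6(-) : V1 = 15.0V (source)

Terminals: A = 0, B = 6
Nodal analysis, taking node 6 as the 0 V reference.
Source V1 fixes V_0 = 15 V.
KCL at each unknown node (sum of currents leaving = 0; resistances in Ω):
  Node 1: (V_1 - V_2)/5.1 + (V_1 - V_4)/100 + (V_1 - 15)/39000 + (V_1 - V_5)/62000 + (V_1 - 0)/560 = 0
  Node 2: (V_2 - V_1)/5.1 + (V_2 - V_5)/820 + (V_2 - V_3)/1.6 = 0
  Node 3: (V_3 - V_4)/47 + (V_3 - 15)/2700 + (V_3 - V_2)/1.6 + (V_3 - V_5)/2400 = 0
  Node 4: (V_4 - V_1)/100 + (V_4 - 0)/1 + (V_4 - V_3)/47 + (V_4 - V_5)/2 = 0
  Node 5: (V_5 - V_2)/820 + (V_5 - V_1)/62000 + (V_5 - V_3)/2400 + (V_5 - V_4)/2 = 0
Collecting terms (coefficients in siemens):
  0.2079·V_1 - 0.1961·V_2 - 0.01·V_4 - 0.00001613·V_5 = 0.0003846
  0.8223·V_2 - 0.1961·V_1 - 0.625·V_3 - 0.00122·V_5 = 0
  0.6471·V_3 - 0.625·V_2 - 0.02128·V_4 - 0.0004167·V_5 = 0.005556
  1.531·V_4 - 0.01·V_1 - 0.02128·V_3 - 0.5·V_5 = 0
  0.5017·V_5 - 0.00001613·V_1 - 0.00122·V_2 - 0.0004167·V_3 - 0.5·V_4 = 0
Solving these 5 simultaneous equations (Gaussian elimination) gives:
  V_1 = 0.1675 V, V_2 = 0.1753 V, V_3 = 0.1781 V, V_4 = 0.005571 V
  V_5 = 0.006132 V
The requested potential is V_2 = 0.1753 V.

Final answer: V_2 = 0.1753 V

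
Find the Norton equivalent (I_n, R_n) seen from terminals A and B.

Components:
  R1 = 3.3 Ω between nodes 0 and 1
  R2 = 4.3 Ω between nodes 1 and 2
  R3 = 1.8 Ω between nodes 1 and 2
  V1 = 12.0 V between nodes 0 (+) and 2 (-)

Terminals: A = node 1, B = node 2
Find the Thévenin equivalent first; then I_n = V_th/R_th and R_n = R_th.
Step 1 — V_th is the open-circuit voltage V_A - V_B (nothing connected across the terminals).
Nodal analysis, taking node 2 as the 0 V reference.
Source V1 fixes V_0 = 12 V.
KCL at each unknown node (sum of currents leaving = 0; resistances in Ω):
  Node 1: (V_1 - 12)/3.3 + (V_1 - 0)/4.3 + (V_1 - 0)/1.8 = 0
Collecting terms: 1.091 × V_1 = 3.636  =>  V_1 = 3.333 V
V_th = V_1 - V_2 = 3.333 - 0 = 3.333 V
Step 2 — R_th: zero the source — replace V1 by a short circuit (node 2 merges into node 0) — and find the resistance seen between A (node 1) and B (node 0).
Reduce the network between node 1 (A) and node 0 (B) by series/parallel combination:
  Rp1 = R1 ‖ R2 ‖ R3 (parallel, all between nodes 0 and 1) = 1/(1/3.3 + 1/4.3 + 1/1.8) = 0.9165 Ω
R_th = 0.9165 Ω
I_n = V_th/R_th = 3.333/0.9165 = 3.636 A, and R_n = R_th = 0.9165 Ω

Final answer: I_n = 3.636 A, R_n = 0.9165 Ω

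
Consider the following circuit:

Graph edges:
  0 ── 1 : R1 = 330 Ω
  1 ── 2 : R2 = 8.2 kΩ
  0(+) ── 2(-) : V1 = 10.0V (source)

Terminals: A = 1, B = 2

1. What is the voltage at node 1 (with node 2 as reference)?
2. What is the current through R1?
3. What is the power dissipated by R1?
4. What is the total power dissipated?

Nodal analysis, taking node 2 as the 0 V reference.
Source V1 fixes V_0 = 10 V.
KCL at each unknown node (sum of currents leaving = 0; resistances in Ω):
  Node 1: (V_1 - 10)/330 + (V_1 - 0)/8200 = 0
Collecting terms: 0.003152 × V_1 = 0.0303  =>  V_1 = 9.613 V
Part 1:
  Read off the nodal solution: V_1 = 9.613 V
Part 2:
  I_R1 = (V_0 - V_1)/R1 = (10 - 9.613)/330 = 0.001172 A
  Magnitude: I_R1 = 0.001172 A
Part 3:
  I_R1 = (V_0 - V_1)/R1 = (10 - 9.613)/330 = 0.001172 A
  P_R1 = I_R1² × R1 = (0.001172)² × 330 = 0.0004535 W
Part 4:
  Power in each resistor, P = (ΔV)²/R:
    P_R1 = (10 - 9.613)²/330 = 0.0004535 W
    P_R2 = (9.613 - 0)²/8200 = 0.01127 W
  P_total = P_R1 + P_R2 = 0.01172 W

Final answers:
1. V_1 = 9.613 V
2. I_R1 = 0.001172 A
3. P_R1 = 0.0004535 W
4. P_total = 0.01172 W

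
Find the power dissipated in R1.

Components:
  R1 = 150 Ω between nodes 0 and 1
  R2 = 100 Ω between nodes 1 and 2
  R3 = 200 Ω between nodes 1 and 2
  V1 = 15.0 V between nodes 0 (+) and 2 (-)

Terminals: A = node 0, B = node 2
Nodal analysis, taking node 2 as the 0 V reference.
Source V1 fixes V_0 = 15 V.
KCL at each unknown node (sum of currents leaving = 0; resistances in Ω):
  Node 1: (V_1 - 15)/150 + (V_1 - 0)/100 + (V_1 - 0)/200 = 0
Collecting terms: 0.02167 × V_1 = 0.1  =>  V_1 = 4.615 V
I_R1 = (V_0 - V_1)/R1 = (15 - 4.615)/150 = 0.06923 A
P_R1 = I_R1² × R1 = (0.06923)² × 150 = 0.7189 W

Final answer: 0.7189 W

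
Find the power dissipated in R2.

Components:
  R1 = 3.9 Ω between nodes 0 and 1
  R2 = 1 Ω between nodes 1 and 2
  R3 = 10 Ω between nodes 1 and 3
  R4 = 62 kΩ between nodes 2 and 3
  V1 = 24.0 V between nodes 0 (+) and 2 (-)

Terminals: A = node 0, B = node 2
Nodal analysis, taking node 2 as the 0 V reference.
Source V1 fixes V_0 = 24 V.
KCL at each unknown node (sum of currents leaving = 0; resistances in Ω):
  Node 1: (V_1 - 24)/3.9 + (V_1 - 0)/1 + (V_1 - V_3)/10 = 0
  Node 3: (V_3 - V_1)/10 + (V_3 - 0)/62000 = 0
Collecting terms (coefficients in siemens):
  1.356·V_1 - 0.1·V_3 = 6.154
  0.1·V_3 - 0.1·V_1 = 0
Determinant D = (1.356)(0.1) - (-0.1)(-0.1) = 0.1257
V_1 = [(6.154)(0.1) - (-0.1)(0)]/D = 4.898 V
V_3 = [(1.356)(0) - (6.154)(-0.1)]/D = 4.897 V
I_R2 = (V_1 - V_2)/R2 = (4.898 - 0)/1 = 4.898 A
P_R2 = I_R2² × R2 = (4.898)² × 1 = 23.99 W

Final answer: 23.99 W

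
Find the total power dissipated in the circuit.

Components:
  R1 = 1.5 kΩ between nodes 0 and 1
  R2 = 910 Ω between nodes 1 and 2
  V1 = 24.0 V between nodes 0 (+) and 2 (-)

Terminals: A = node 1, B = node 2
Nodal analysis, taking node 2 as the 0 V reference.
Source V1 fixes V_0 = 24 V.
KCL at each unknown node (sum of currents leaving = 0; resistances in Ω):
  Node 1: (V_1 - 24)/1500 + (V_1 - 0)/910 = 0
Collecting terms: 0.001766 × V_1 = 0.016  =>  V_1 = 9.062 V
Power in each resistor, P = (ΔV)²/R:
  P_R1 = (24 - 9.062)²/1500 = 0.1488 W
  P_R2 = (9.062 - 0)²/910 = 0.09025 W
P_total = P_R1 + P_R2 = 0.239 W

Final answer: 0.239 W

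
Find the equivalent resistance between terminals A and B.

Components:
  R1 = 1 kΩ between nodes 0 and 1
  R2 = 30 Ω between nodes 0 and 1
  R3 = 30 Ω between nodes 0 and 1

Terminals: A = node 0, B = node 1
Reduce the network between node 0 (A) and node 1 (B) by series/parallel combination:
  Rp1 = R1 ‖ R2 ‖ R3 (parallel, all between nodes 0 and 1) = 1/(1/1000 + 1/30 + 1/30) = 14.78 Ω
R_eq = 14.78 Ω

Final answer: 14.78 Ω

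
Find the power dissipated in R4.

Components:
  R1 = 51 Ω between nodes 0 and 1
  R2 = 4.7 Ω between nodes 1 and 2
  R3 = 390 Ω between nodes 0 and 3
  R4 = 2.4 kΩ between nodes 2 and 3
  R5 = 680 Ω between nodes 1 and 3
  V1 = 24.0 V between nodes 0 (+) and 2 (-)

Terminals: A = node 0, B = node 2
Nodal analysis, taking node 2 as the 0 V reference.
Source V1 fixes V_0 = 24 V.
KCL at each unknown node (sum of currents leaving = 0; resistances in Ω):
  Node 1: (V_1 - 24)/51 + (V_1 - 0)/4.7 + (V_1 - V_3)/680 = 0
  Node 3: (V_3 - 24)/390 + (V_3 - 0)/2400 + (V_3 - V_1)/680 = 0
Collecting terms (coefficients in siemens):
  0.2338·V_1 - 0.001471·V_3 = 0.4706
  0.004451·V_3 - 0.001471·V_1 = 0.06154
Determinant D = (0.2338)(0.004451) - (-0.001471)(-0.001471) = 0.001039
V_1 = [(0.4706)(0.004451) - (-0.001471)(0.06154)]/D = 2.104 V
V_3 = [(0.2338)(0.06154) - (0.4706)(-0.001471)]/D = 14.52 V
I_R4 = (V_2 - V_3)/R4 = (0 - 14.52)/2400 = -0.00605 A
P_R4 = I_R4² × R4 = (-0.00605)² × 2400 = 0.08784 W

Final answer: 0.08784 W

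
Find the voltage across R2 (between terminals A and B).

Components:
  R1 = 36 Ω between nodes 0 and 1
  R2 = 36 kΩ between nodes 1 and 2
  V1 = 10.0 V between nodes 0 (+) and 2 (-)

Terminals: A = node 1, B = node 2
R1 and R2 are in series across V1 (node 0 → node 1 → node 2), and the output A–B is taken across R2, so this is a voltage divider.
Series current: I = V1/(R1 + R2) = 10/(36 + 36000) = 10/36040 = 0.0002775 A
V_R2 = I × R2 = V1 × R2/(R1 + R2) = 10 × 36000/36040 = 9.99 V

Final answer: 9.99 V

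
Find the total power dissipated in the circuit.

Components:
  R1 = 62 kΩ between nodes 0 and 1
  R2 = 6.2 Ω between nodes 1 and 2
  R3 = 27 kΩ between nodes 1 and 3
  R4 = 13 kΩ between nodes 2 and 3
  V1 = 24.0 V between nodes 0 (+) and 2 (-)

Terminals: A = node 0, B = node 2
Nodal analysis, taking node 2 as the 0 V reference.
Source V1 fixes V_0 = 24 V.
KCL at each unknown node (sum of currents leaving = 0; resistances in Ω):
  Node 1: (V_1 - 24)/62000 + (V_1 - 0)/6.2 + (V_1 - V_3)/27000 = 0
  Node 3: (V_3 - V_1)/27000 + (V_3 - 0)/13000 = 0
Collecting terms (coefficients in siemens):
  0.1613·V_1 - 0.00003704·V_3 = 0.0003871
  0.000114·V_3 - 0.00003704·V_1 = 0
Determinant D = (0.1613)(0.000114) - (-0.00003704)(-0.00003704) = 0.00001839
V_1 = [(0.0003871)(0.000114) - (-0.00003704)(0)]/D = 0.002399 V
V_3 = [(0.1613)(0) - (0.0003871)(-0.00003704)]/D = 0.0007798 V
Power in each resistor, P = (ΔV)²/R:
  P_R1 = (24 - 0.002399)²/62000 = 0.009288 W
  P_R2 = (0.002399 - 0)²/6.2 = 0.0000009286 W
  P_R3 = (0.002399 - 0.0007798)²/27000 = 0.00000000009715 W
  P_R4 = (0 - 0.0007798)²/13000 = 0.00000000004678 W
P_total = P_R1 + P_R2 + P_R3 + P_R4 = 0.009289 W

Final answer: 0.009289 W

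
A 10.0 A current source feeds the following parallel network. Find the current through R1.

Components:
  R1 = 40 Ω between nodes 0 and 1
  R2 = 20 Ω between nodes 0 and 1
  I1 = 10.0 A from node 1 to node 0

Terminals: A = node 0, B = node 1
All resistors sit directly between nodes 0 and 1, so they are in parallel and share one voltage V; the full source current 10 A splits among them.
1/R_par = 1/40 + 1/20 = 0.075 S  =>  R_par = 13.33 Ω
V = I × R_par = 10 × 13.33 = 133.3 V
I_R1 = V/R1 = 133.3/40 = 3.333 A

Final answer: 3.333 A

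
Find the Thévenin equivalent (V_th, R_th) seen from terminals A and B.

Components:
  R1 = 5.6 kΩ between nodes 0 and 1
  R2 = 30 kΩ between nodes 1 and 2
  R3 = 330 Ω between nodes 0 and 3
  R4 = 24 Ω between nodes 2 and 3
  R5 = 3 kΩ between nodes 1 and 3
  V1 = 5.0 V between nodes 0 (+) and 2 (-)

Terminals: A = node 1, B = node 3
Step 1 — V_th is the open-circuit voltage V_A - V_B (nothing connected across the terminals).
Nodal analysis, taking node 2 as the 0 V reference.
Source V1 fixes V_0 = 5 V.
KCL at each unknown node (sum of currents leaving = 0; resistances in Ω):
  Node 1: (V_1 - 5)/5600 + (V_1 - 0)/30000 + (V_1 - V_3)/3000 = 0
  Node 3: (V_3 - 5)/330 + (V_3 - 0)/24 + (V_3 - V_1)/3000 = 0
Collecting terms (coefficients in siemens):
  0.0005452·V_1 - 0.0003333·V_3 = 0.0008929
  0.04503·V_3 - 0.0003333·V_1 = 0.01515
Determinant D = (0.0005452)(0.04503) - (-0.0003333)(-0.0003333) = 0.00002444
V_1 = [(0.0008929)(0.04503) - (-0.0003333)(0.01515)]/D = 1.852 V
V_3 = [(0.0005452)(0.01515) - (0.0008929)(-0.0003333)]/D = 0.3502 V
V_th = V_1 - V_3 = 1.852 - 0.3502 = 1.501 V
Step 2 — R_th: zero the source — replace V1 by a short circuit (node 2 merges into node 0) — and find the resistance seen between A (node 1) and B (node 3).
Reduce the network between node 1 (A) and node 3 (B) by series/parallel combination:
  Rp1 = R1 ‖ R2 (parallel, both between nodes 0 and 1) = 1/(1/5600 + 1/30000) = 4719 Ω
  Rp2 = R3 ‖ R4 (parallel, both between nodes 0 and 3) = 1/(1/330 + 1/24) = 22.37 Ω
  Rs1 = Rp1 + Rp2 (series, joined only at node 0) = 4719 + 22.37 = 4741 Ω
  Rp3 = R5 ‖ Rs1 (parallel, both between nodes 1 and 3) = 1/(1/3000 + 1/4741) = 1837 Ω
R_th = 1.837 kΩ

Final answer: V_th = 1.501 V, R_th = 1.837 kΩ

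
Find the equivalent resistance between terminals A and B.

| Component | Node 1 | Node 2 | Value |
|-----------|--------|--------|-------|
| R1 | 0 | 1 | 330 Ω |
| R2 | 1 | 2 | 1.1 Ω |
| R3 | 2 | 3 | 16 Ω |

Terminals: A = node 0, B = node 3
Reduce the network between node 0 (A) and node 3 (B) by series/parallel combination:
  Rs1 = R1 + R2 (series, joined only at node 1) = 330 + 1.1 = 331.1 Ω
  Rs2 = R3 + Rs1 (series, joined only at node 2) = 16 + 331.1 = 347.1 Ω
R_eq = 347.1 Ω

Final answer: 347.1 Ω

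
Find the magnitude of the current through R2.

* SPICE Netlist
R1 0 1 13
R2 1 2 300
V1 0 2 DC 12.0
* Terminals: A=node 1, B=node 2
Nodal analysis, taking node 2 as the 0 V reference.
Source V1 fixes V_0 = 12 V.
KCL at each unknown node (sum of currents leaving = 0; resistances in Ω):
  Node 1: (V_1 - 12)/13 + (V_1 - 0)/300 = 0
Collecting terms: 0.08026 × V_1 = 0.9231  =>  V_1 = 11.5 V
I_R2 = (V_1 - V_2)/R2 = (11.5 - 0)/300 = 0.03834 A
|I_R2| = 0.03834 A

Final answer: |I_R2| = 0.03834 A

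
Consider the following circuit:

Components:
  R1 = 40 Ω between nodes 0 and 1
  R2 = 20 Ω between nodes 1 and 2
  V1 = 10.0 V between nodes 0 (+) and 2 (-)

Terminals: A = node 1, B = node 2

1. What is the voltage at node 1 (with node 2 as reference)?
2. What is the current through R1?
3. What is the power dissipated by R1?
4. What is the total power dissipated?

Nodal analysis, taking node 2 as the 0 V reference.
Source V1 fixes V_0 = 10 V.
KCL at each unknown node (sum of currents leaving = 0; resistances in Ω):
  Node 1: (V_1 - 10)/40 + (V_1 - 0)/20 = 0
Collecting terms: 0.075 × V_1 = 0.25  =>  V_1 = 3.333 V
Part 1:
  Read off the nodal solution: V_1 = 3.333 V
Part 2:
  I_R1 = (V_0 - V_1)/R1 = (10 - 3.333)/40 = 0.1667 A
  Magnitude: I_R1 = 0.1667 A
Part 3:
  I_R1 = (V_0 - V_1)/R1 = (10 - 3.333)/40 = 0.1667 A
  P_R1 = I_R1² × R1 = (0.1667)² × 40 = 1.111 W
Part 4:
  Power in each resistor, P = (ΔV)²/R:
    P_R1 = (10 - 3.333)²/40 = 1.111 W
    P_R2 = (3.333 - 0)²/20 = 0.5556 W
  P_total = P_R1 + P_R2 = 1.667 W

Final answers:
1. V_1 = 3.333 V
2. I_R1 = 0.1667 A
3. P_R1 = 1.111 W
4. P_total = 1.667 W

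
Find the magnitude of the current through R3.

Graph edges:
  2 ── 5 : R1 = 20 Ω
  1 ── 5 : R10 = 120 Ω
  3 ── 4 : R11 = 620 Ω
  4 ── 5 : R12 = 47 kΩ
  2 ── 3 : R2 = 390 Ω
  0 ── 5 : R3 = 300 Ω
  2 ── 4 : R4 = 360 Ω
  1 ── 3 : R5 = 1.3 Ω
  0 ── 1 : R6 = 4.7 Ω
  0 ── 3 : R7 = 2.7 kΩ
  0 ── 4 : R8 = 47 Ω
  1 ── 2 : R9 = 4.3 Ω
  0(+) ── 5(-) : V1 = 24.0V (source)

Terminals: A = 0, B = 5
Nodal analysis, taking node 5 as the 0 V reference.
Source V1 fixes V_0 = 24 V.
KCL at each unknown node (sum of currents leaving = 0; resistances in Ω):
  Node 1: (V_1 - V_3)/1.3 + (V_1 - 24)/4.7 + (V_1 - V_2)/4.3 + (V_1 - 0)/120 = 0
  Node 2: (V_2 - 0)/20 + (V_2 - V_3)/390 + (V_2 - V_4)/360 + (V_2 - V_1)/4.3 = 0
  Node 3: (V_3 - V_2)/390 + (V_3 - V_1)/1.3 + (V_3 - 24)/2700 + (V_3 - V_4)/620 = 0
  Node 4: (V_4 - V_2)/360 + (V_4 - 24)/47 + (V_4 - V_3)/620 + (V_4 - 0)/47000 = 0
Collecting terms (coefficients in siemens):
  1.223·V_1 - 0.2326·V_2 - 0.7692·V_3 = 5.106
  0.2879·V_2 - 0.2326·V_1 - 0.002564·V_3 - 0.002778·V_4 = 0
  0.7738·V_3 - 0.7692·V_1 - 0.002564·V_2 - 0.001613·V_4 = 0.008889
  0.02569·V_4 - 0.002778·V_2 - 0.001613·V_3 = 0.5106
Solving these 4 simultaneous equations (Gaussian elimination) gives:
  V_1 = 19.55 V, V_2 = 16.19 V, V_3 = 19.55 V, V_4 = 22.86 V
I_R3 = (V_0 - V_5)/R3 = (24 - 0)/300 = 0.08 A
|I_R3| = 0.08 A

Final answer: |I_R3| = 0.08 A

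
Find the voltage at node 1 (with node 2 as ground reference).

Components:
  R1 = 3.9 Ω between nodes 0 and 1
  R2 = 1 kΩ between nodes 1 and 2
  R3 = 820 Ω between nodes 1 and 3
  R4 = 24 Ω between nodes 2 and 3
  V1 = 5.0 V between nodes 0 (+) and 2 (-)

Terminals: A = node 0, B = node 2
Nodal analysis, taking node 2 as the 0 V reference.
Source V1 fixes V_0 = 5 V.
KCL at each unknown node (sum of currents leaving = 0; resistances in Ω):
  Node 1: (V_1 - 5)/3.9 + (V_1 - 0)/1000 + (V_1 - V_3)/820 = 0
  Node 3: (V_3 - V_1)/820 + (V_3 - 0)/24 = 0
Collecting terms (coefficients in siemens):
  0.2586·V_1 - 0.00122·V_3 = 1.282
  0.04289·V_3 - 0.00122·V_1 = 0
Determinant D = (0.2586)(0.04289) - (-0.00122)(-0.00122) = 0.01109
V_1 = [(1.282)(0.04289) - (-0.00122)(0)]/D = 4.958 V
V_3 = [(0.2586)(0) - (1.282)(-0.00122)]/D = 0.141 V
The requested potential is V_1 = 4.958 V.

Final answer: V_1 = 4.958 V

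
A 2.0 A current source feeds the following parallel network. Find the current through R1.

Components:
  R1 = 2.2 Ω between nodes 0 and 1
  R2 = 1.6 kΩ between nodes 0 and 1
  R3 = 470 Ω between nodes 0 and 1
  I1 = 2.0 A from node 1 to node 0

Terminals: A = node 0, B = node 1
All resistors sit directly between nodes 0 and 1, so they are in parallel and share one voltage V; the full source current 2 A splits among them.
1/R_par = 1/2.2 + 1/1600 + 1/470 = 0.4573 S  =>  R_par = 2.187 Ω
V = I × R_par = 2 × 2.187 = 4.374 V
I_R1 = V/R1 = 4.374/2.2 = 1.988 A

Final answer: 1.988 A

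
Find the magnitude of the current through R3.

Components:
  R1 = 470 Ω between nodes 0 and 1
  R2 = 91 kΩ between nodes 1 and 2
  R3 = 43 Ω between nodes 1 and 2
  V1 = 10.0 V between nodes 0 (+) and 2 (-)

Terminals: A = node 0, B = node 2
Nodal analysis, taking node 2 as the 0 V reference.
Source V1 fixes V_0 = 10 V.
KCL at each unknown node (sum of currents leaving = 0; resistances in Ω):
  Node 1: (V_1 - 10)/470 + (V_1 - 0)/91000 + (V_1 - 0)/43 = 0
Collecting terms: 0.02539 × V_1 = 0.02128  =>  V_1 = 0.8378 V
I_R3 = (V_1 - V_2)/R3 = (0.8378 - 0)/43 = 0.01948 A
|I_R3| = 0.01948 A

Final answer: |I_R3| = 0.01948 A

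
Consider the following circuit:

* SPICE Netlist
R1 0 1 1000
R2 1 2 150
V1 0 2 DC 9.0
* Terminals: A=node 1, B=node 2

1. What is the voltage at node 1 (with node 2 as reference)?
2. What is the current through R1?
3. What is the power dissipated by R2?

Nodal analysis, taking node 2 as the 0 V reference.
Source V1 fixes V_0 = 9 V.
KCL at each unknown node (sum of currents leaving = 0; resistances in Ω):
  Node 1: (V_1 - 9)/1000 + (V_1 - 0)/150 = 0
Collecting terms: 0.007667 × V_1 = 0.009  =>  V_1 = 1.174 V
Part 1:
  Read off the nodal solution: V_1 = 1.174 V
Part 2:
  I_R1 = (V_0 - V_1)/R1 = (9 - 1.174)/1000 = 0.007826 A
  Magnitude: I_R1 = 0.007826 A
Part 3:
  I_R2 = (V_1 - V_2)/R2 = (1.174 - 0)/150 = 0.007826 A
  P_R2 = I_R2² × R2 = (0.007826)² × 150 = 0.009187 W

Final answers:
1. V_1 = 1.174 V
2. I_R1 = 0.007826 A
3. P_R2 = 0.009187 W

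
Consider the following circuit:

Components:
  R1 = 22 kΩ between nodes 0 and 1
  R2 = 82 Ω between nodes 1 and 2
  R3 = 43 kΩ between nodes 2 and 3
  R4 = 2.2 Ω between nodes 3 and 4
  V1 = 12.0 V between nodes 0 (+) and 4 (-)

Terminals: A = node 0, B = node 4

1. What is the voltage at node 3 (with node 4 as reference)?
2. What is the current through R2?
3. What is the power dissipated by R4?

Nodal analysis, taking node 4 as the 0 V reference.
Source V1 fixes V_0 = 12 V.
KCL at each unknown node (sum of currents leaving = 0; resistances in Ω):
  Node 1: (V_1 - 12)/22000 + (V_1 - V_2)/82 = 0
  Node 2: (V_2 - V_1)/82 + (V_2 - V_3)/43000 = 0
  Node 3: (V_3 - V_2)/43000 + (V_3 - 0)/2.2 = 0
Collecting terms (coefficients in siemens):
  0.01224·V_1 - 0.0122·V_2 = 0.0005455
  0.01222·V_2 - 0.0122·V_1 - 0.00002326·V_3 = 0
  0.4546·V_3 - 0.00002326·V_2 = 0
Solving these 3 simultaneous equations (Gaussian elimination) gives:
  V_1 = 7.944 V, V_2 = 7.929 V, V_3 = 0.0004056 V
Part 1:
  Read off the nodal solution: V_3 = 0.0004056 V
Part 2:
  I_R2 = (V_1 - V_2)/R2 = (7.944 - 7.929)/82 = 0.0001844 A
  Magnitude: I_R2 = 0.0001844 A
Part 3:
  I_R4 = (V_3 - V_4)/R4 = (0.0004056 - 0)/2.2 = 0.0001844 A
  P_R4 = I_R4² × R4 = (0.0001844)² × 2.2 = 0.00000007479 W

Final answers:
1. V_3 = 0.0004056 V
2. I_R2 = 0.0001844 A
3. P_R4 = 7.479e-08 W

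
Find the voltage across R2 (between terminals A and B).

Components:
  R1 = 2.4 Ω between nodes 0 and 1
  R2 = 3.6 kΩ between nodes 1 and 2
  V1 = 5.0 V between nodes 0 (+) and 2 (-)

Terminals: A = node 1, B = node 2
R1 and R2 are in series across V1 (node 0 → node 1 → node 2), and the output A–B is taken across R2, so this is a voltage divider.
Series current: I = V1/(R1 + R2) = 5/(2.4 + 3600) = 5/3602 = 0.001388 A
V_R2 = I × R2 = V1 × R2/(R1 + R2) = 5 × 3600/3602 = 4.997 V

Final answer: 4.997 V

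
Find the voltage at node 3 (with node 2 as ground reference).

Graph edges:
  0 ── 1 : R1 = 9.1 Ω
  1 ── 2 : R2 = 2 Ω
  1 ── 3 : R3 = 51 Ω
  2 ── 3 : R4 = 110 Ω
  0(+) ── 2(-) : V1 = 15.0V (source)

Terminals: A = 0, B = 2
Nodal analysis, taking node 2 as the 0 V reference.
Source V1 fixes V_0 = 15 V.
KCL at each unknown node (sum of currents leaving = 0; resistances in Ω):
  Node 1: (V_1 - 15)/9.1 + (V_1 - 0)/2 + (V_1 - V_3)/51 = 0
  Node 3: (V_3 - V_1)/51 + (V_3 - 0)/110 = 0
Collecting terms (coefficients in siemens):
  0.6295·V_1 - 0.01961·V_3 = 1.648
  0.0287·V_3 - 0.01961·V_1 = 0
Determinant D = (0.6295)(0.0287) - (-0.01961)(-0.01961) = 0.01768
V_1 = [(1.648)(0.0287) - (-0.01961)(0)]/D = 2.675 V
V_3 = [(0.6295)(0) - (1.648)(-0.01961)]/D = 1.828 V
The requested potential is V_3 = 1.828 V.

Final answer: V_3 = 1.828 V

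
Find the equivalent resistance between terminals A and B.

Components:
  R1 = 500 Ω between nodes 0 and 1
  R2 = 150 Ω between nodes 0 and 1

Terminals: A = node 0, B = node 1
Reduce the network between node 0 (A) and node 1 (B) by series/parallel combination:
  Rp1 = R1 ‖ R2 (parallel, both between nodes 0 and 1) = 1/(1/500 + 1/150) = 115.4 Ω
R_eq = 115.4 Ω

Final answer: 115.4 Ω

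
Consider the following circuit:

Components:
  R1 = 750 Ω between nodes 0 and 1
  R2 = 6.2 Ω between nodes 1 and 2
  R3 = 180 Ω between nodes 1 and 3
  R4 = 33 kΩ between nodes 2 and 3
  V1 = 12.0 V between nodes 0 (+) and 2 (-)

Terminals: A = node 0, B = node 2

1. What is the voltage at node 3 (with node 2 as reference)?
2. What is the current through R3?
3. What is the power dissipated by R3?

Nodal analysis, taking node 2 as the 0 V reference.
Source V1 fixes V_0 = 12 V.
KCL at each unknown node (sum of currents leaving = 0; resistances in Ω):
  Node 1: (V_1 - 12)/750 + (V_1 - 0)/6.2 + (V_1 - V_3)/180 = 0
  Node 3: (V_3 - V_1)/180 + (V_3 - 0)/33000 = 0
Collecting terms (coefficients in siemens):
  0.1682·V_1 - 0.005556·V_3 = 0.016
  0.005586·V_3 - 0.005556·V_1 = 0
Determinant D = (0.1682)(0.005586) - (-0.005556)(-0.005556) = 0.0009086
V_1 = [(0.016)(0.005586) - (-0.005556)(0)]/D = 0.09837 V
V_3 = [(0.1682)(0) - (0.016)(-0.005556)]/D = 0.09783 V
Part 1:
  Read off the nodal solution: V_3 = 0.09783 V
Part 2:
  I_R3 = (V_1 - V_3)/R3 = (0.09837 - 0.09783)/180 = 0.000002965 A
  Magnitude: I_R3 = 0.000002965 A
Part 3:
  I_R3 = (V_1 - V_3)/R3 = (0.09837 - 0.09783)/180 = 0.000002965 A
  P_R3 = I_R3² × R3 = (0.000002965)² × 180 = 0.000000001582 W

Final answers:
1. V_3 = 0.09783 V
2. I_R3 = 2.965e-06 A
3. P_R3 = 1.582e-09 W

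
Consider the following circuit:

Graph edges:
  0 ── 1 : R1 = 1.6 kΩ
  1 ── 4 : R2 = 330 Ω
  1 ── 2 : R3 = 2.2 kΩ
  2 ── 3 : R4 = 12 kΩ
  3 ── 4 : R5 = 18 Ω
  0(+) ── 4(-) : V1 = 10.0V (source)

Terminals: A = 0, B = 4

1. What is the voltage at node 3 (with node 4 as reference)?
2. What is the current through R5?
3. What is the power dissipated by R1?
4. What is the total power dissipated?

Nodal analysis, taking node 4 as the 0 V reference.
Source V1 fixes V_0 = 10 V.
KCL at each unknown node (sum of currents leaving = 0; resistances in Ω):
  Node 1: (V_1 - 10)/1600 + (V_1 - 0)/330 + (V_1 - V_2)/2200 = 0
  Node 2: (V_2 - V_1)/2200 + (V_2 - V_3)/12000 = 0
  Node 3: (V_3 - V_2)/12000 + (V_3 - 0)/18 = 0
Collecting terms (coefficients in siemens):
  0.00411·V_1 - 0.0004545·V_2 = 0.00625
  0.0005379·V_2 - 0.0004545·V_1 - 0.00008333·V_3 = 0
  0.05564·V_3 - 0.00008333·V_2 = 0
Solving these 3 simultaneous equations (Gaussian elimination) gives:
  V_1 = 1.678 V, V_2 = 1.418 V, V_3 = 0.002124 V
Part 1:
  Read off the nodal solution: V_3 = 0.002124 V
Part 2:
  I_R5 = (V_3 - V_4)/R5 = (0.002124 - 0)/18 = 0.000118 A
  Magnitude: I_R5 = 0.000118 A
Part 3:
  I_R1 = (V_0 - V_1)/R1 = (10 - 1.678)/1600 = 0.005202 A
  P_R1 = I_R1² × R1 = (0.005202)² × 1600 = 0.04329 W
Part 4:
  Power in each resistor, P = (ΔV)²/R:
    P_R1 = (10 - 1.678)²/1600 = 0.04329 W
    P_R2 = (1.678 - 0)²/330 = 0.008528 W
    P_R3 = (1.678 - 1.418)²/2200 = 0.00003063 W
    P_R4 = (1.418 - 0.002124)²/12000 = 0.0001671 W
    P_R5 = (0.002124 - 0)²/18 = 0.0000002506 W
  P_total = P_R1 + P_R2 + P_R3 + P_R4 + P_R5 = 0.05202 W

Final answers:
1. V_3 = 0.002124 V
2. I_R5 = 0.000118 A
3. P_R1 = 0.04329 W
4. P_total = 0.05202 W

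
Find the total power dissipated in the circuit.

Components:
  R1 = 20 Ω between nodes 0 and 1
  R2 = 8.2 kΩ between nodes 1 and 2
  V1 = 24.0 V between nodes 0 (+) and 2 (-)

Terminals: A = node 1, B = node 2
Nodal analysis, taking node 2 as the 0 V reference.
Source V1 fixes V_0 = 24 V.
KCL at each unknown node (sum of currents leaving = 0; resistances in Ω):
  Node 1: (V_1 - 24)/20 + (V_1 - 0)/8200 = 0
Collecting terms: 0.05012 × V_1 = 1.2  =>  V_1 = 23.94 V
Power in each resistor, P = (ΔV)²/R:
  P_R1 = (24 - 23.94)²/20 = 0.0001705 W
  P_R2 = (23.94 - 0)²/8200 = 0.0699 W
P_total = P_R1 + P_R2 = 0.07007 W

Final answer: 0.07007 W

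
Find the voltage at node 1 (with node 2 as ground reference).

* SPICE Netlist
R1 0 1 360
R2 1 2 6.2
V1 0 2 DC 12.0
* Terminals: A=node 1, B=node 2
Nodal analysis, taking node 2 as the 0 V reference.
Source V1 fixes V_0 = 12 V.
KCL at each unknown node (sum of currents leaving = 0; resistances in Ω):
  Node 1: (V_1 - 12)/360 + (V_1 - 0)/6.2 = 0
Collecting terms: 0.1641 × V_1 = 0.03333  =>  V_1 = 0.2032 V
The requested potential is V_1 = 0.2032 V.

Final answer: V_1 = 0.2032 V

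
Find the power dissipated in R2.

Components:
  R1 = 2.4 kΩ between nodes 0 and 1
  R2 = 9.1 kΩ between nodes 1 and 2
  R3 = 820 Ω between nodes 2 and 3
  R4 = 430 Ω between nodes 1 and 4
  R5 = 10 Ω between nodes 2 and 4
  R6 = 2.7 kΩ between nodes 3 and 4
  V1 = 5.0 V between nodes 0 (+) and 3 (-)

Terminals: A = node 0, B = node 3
Nodal analysis, taking node 3 as the 0 V reference.
Source V1 fixes V_0 = 5 V.
KCL at each unknown node (sum of currents leaving = 0; resistances in Ω):
  Node 1: (V_1 - 5)/2400 + (V_1 - V_2)/9100 + (V_1 - V_4)/430 = 0
  Node 2: (V_2 - V_1)/9100 + (V_2 - 0)/820 + (V_2 - V_4)/10 = 0
  Node 4: (V_4 - V_1)/430 + (V_4 - V_2)/10 + (V_4 - 0)/2700 = 0
Collecting terms (coefficients in siemens):
  0.002852·V_1 - 0.0001099·V_2 - 0.002326·V_4 = 0.002083
  0.1013·V_2 - 0.0001099·V_1 - 0.1·V_4 = 0
  0.1027·V_4 - 0.002326·V_1 - 0.1·V_2 = 0
Solving these 3 simultaneous equations (Gaussian elimination) gives:
  V_1 = 1.516 V, V_2 = 0.9105 V, V_4 = 0.921 V
I_R2 = (V_1 - V_2)/R2 = (1.516 - 0.9105)/9100 = 0.00006659 A
P_R2 = I_R2² × R2 = (0.00006659)² × 9100 = 0.00004035 W

Final answer: 4.035e-05 W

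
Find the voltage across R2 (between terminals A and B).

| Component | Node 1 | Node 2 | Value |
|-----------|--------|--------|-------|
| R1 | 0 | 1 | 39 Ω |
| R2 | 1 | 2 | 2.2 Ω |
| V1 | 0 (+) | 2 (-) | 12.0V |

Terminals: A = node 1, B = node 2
R1 and R2 are in series across V1 (node 0 → node 1 → node 2), and the output A–B is taken across R2, so this is a voltage divider.
Series current: I = V1/(R1 + R2) = 12/(39 + 2.2) = 12/41.2 = 0.2913 A
V_R2 = I × R2 = V1 × R2/(R1 + R2) = 12 × 2.2/41.2 = 0.6408 V

Final answer: 0.6408 V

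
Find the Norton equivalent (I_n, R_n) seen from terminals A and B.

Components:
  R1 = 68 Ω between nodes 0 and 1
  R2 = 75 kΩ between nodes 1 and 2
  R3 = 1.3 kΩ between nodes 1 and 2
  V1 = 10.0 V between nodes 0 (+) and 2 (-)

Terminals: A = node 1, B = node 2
Find the Thévenin equivalent first; then I_n = V_th/R_th and R_n = R_th.
Step 1 — V_th is the open-circuit voltage V_A - V_B (nothing connected across the terminals).
Nodal analysis, taking node 2 as the 0 V reference.
Source V1 fixes V_0 = 10 V.
KCL at each unknown node (sum of currents leaving = 0; resistances in Ω):
  Node 1: (V_1 - 10)/68 + (V_1 - 0)/75000 + (V_1 - 0)/1300 = 0
Collecting terms: 0.01549 × V_1 = 0.1471  =>  V_1 = 9.495 V
V_th = V_1 - V_2 = 9.495 - 0 = 9.495 V
Step 2 — R_th: zero the source — replace V1 by a short circuit (node 2 merges into node 0) — and find the resistance seen between A (node 1) and B (node 0).
Reduce the network between node 1 (A) and node 0 (B) by series/parallel combination:
  Rp1 = R1 ‖ R2 ‖ R3 (parallel, all between nodes 0 and 1) = 1/(1/68 + 1/75000 + 1/1300) = 64.56 Ω
R_th = 64.56 Ω
I_n = V_th/R_th = 9.495/64.56 = 0.1471 A, and R_n = R_th = 64.56 Ω

Final answer: I_n = 0.1471 A, R_n = 64.56 Ω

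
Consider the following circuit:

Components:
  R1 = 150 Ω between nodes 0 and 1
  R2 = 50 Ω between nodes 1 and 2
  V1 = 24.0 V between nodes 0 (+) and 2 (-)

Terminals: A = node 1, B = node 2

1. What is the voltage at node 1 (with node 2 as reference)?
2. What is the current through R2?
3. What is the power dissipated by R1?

Nodal analysis, taking node 2 as the 0 V reference.
Source V1 fixes V_0 = 24 V.
KCL at each unknown node (sum of currents leaving = 0; resistances in Ω):
  Node 1: (V_1 - 24)/150 + (V_1 - 0)/50 = 0
Collecting terms: 0.02667 × V_1 = 0.16  =>  V_1 = 6 V
Part 1:
  Read off the nodal solution: V_1 = 6 V
Part 2:
  I_R2 = (V_1 - V_2)/R2 = (6 - 0)/50 = 0.12 A
  Magnitude: I_R2 = 0.12 A
Part 3:
  I_R1 = (V_0 - V_1)/R1 = (24 - 6)/150 = 0.12 A
  P_R1 = I_R1² × R1 = (0.12)² × 150 = 2.16 W

Final answers:
1. V_1 = 6 V
2. I_R2 = 0.12 A
3. P_R1 = 2.16 W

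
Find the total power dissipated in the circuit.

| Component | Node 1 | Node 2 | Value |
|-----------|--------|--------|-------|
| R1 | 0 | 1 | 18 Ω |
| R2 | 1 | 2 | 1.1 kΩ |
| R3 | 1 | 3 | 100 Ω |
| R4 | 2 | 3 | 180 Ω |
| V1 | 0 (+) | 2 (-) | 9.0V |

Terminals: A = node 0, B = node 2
Nodal analysis, taking node 2 as the 0 V reference.
Source V1 fixes V_0 = 9 V.
KCL at each unknown node (sum of currents leaving = 0; resistances in Ω):
  Node 1: (V_1 - 9)/18 + (V_1 - 0)/1100 + (V_1 - V_3)/100 = 0
  Node 3: (V_3 - V_1)/100 + (V_3 - 0)/180 = 0
Collecting terms (coefficients in siemens):
  0.06646·V_1 - 0.01·V_3 = 0.5
  0.01556·V_3 - 0.01·V_1 = 0
Determinant D = (0.06646)(0.01556) - (-0.01)(-0.01) = 0.0009339
V_1 = [(0.5)(0.01556) - (-0.01)(0)]/D = 8.328 V
V_3 = [(0.06646)(0) - (0.5)(-0.01)]/D = 5.354 V
Power in each resistor, P = (ΔV)²/R:
  P_R1 = (9 - 8.328)²/18 = 0.02506 W
  P_R2 = (8.328 - 0)²/1100 = 0.06306 W
  P_R3 = (8.328 - 5.354)²/100 = 0.08847 W
  P_R4 = (0 - 5.354)²/180 = 0.1592 W
P_total = P_R1 + P_R2 + P_R3 + P_R4 = 0.3358 W

Final answer: 0.3358 W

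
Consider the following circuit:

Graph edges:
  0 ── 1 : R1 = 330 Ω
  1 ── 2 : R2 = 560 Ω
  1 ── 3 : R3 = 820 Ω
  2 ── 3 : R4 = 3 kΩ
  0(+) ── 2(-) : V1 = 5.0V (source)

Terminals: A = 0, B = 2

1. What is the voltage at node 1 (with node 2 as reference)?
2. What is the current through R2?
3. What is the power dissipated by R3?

Nodal analysis, taking node 2 as the 0 V reference.
Source V1 fixes V_0 = 5 V.
KCL at each unknown node (sum of currents leaving = 0; resistances in Ω):
  Node 1: (V_1 - 5)/330 + (V_1 - 0)/560 + (V_1 - V_3)/820 = 0
  Node 3: (V_3 - V_1)/820 + (V_3 - 0)/3000 = 0
Collecting terms (coefficients in siemens):
  0.006036·V_1 - 0.00122·V_3 = 0.01515
  0.001553·V_3 - 0.00122·V_1 = 0
Determinant D = (0.006036)(0.001553) - (-0.00122)(-0.00122) = 0.000007885
V_1 = [(0.01515)(0.001553) - (-0.00122)(0)]/D = 2.984 V
V_3 = [(0.006036)(0) - (0.01515)(-0.00122)]/D = 2.343 V
Part 1:
  Read off the nodal solution: V_1 = 2.984 V
Part 2:
  I_R2 = (V_1 - V_2)/R2 = (2.984 - 0)/560 = 0.005328 A
  Magnitude: I_R2 = 0.005328 A
Part 3:
  I_R3 = (V_1 - V_3)/R3 = (2.984 - 2.343)/820 = 0.0007811 A
  P_R3 = I_R3² × R3 = (0.0007811)² × 820 = 0.0005003 W

Final answers:
1. V_1 = 2.984 V
2. I_R2 = 0.005328 A
3. P_R3 = 0.0005003 W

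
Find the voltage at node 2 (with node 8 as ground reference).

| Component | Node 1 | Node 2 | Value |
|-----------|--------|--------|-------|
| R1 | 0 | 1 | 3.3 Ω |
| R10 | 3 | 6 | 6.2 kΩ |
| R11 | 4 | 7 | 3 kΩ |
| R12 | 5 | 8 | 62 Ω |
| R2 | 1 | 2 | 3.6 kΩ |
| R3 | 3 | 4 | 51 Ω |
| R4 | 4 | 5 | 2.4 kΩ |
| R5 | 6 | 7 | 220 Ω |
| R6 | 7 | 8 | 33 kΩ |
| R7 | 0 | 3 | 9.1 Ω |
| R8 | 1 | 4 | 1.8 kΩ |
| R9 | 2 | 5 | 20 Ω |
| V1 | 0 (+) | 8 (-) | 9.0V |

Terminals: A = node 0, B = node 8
Nodal analysis, taking node 8 as the 0 V reference.
Source V1 fixes V_0 = 9 V.
KCL at each unknown node (sum of currents leaving = 0; resistances in Ω):
  Node 1: (V_1 - 9)/3.3 + (V_1 - V_2)/3600 + (V_1 - V_4)/1800 = 0
  Node 2: (V_2 - V_1)/3600 + (V_2 - V_5)/20 = 0
  Node 3: (V_3 - V_4)/51 + (V_3 - 9)/9.1 + (V_3 - V_6)/6200 = 0
  Node 4: (V_4 - V_3)/51 + (V_4 - V_5)/2400 + (V_4 - V_1)/1800 + (V_4 - V_7)/3000 = 0
  Node 5: (V_5 - V_4)/2400 + (V_5 - V_2)/20 + (V_5 - 0)/62 = 0
  Node 6: (V_6 - V_7)/220 + (V_6 - V_3)/6200 = 0
  Node 7: (V_7 - V_6)/220 + (V_7 - 0)/33000 + (V_7 - V_4)/3000 = 0
Collecting terms (coefficients in siemens):
  0.3039·V_1 - 0.0002778·V_2 - 0.0005556·V_4 = 2.727
  0.05028·V_2 - 0.0002778·V_1 - 0.05·V_5 = 0
  0.1297·V_3 - 0.01961·V_4 - 0.0001613·V_6 = 0.989
  0.02091·V_4 - 0.0005556·V_1 - 0.01961·V_3 - 0.0004167·V_5 - 0.0003333·V_7 = 0
  0.06655·V_5 - 0.05·V_2 - 0.0004167·V_4 = 0
  0.004707·V_6 - 0.0001613·V_3 - 0.004545·V_7 = 0
  0.004909·V_7 - 0.0003333·V_4 - 0.004545·V_6 = 0
Solving these 7 simultaneous equations (Gaussian elimination) gives:
  V_1 = 8.992 V, V_2 = 0.4129 V, V_3 = 8.967 V, V_4 = 8.786 V
  V_5 = 0.3653 V, V_6 = 8.349 V, V_7 = 8.328 V
The requested potential is V_2 = 0.4129 V.

Final answer: V_2 = 0.4129 V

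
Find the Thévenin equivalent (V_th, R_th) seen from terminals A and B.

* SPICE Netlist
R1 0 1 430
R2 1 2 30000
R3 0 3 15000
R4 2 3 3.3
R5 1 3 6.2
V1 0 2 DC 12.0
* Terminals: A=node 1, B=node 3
Step 1 — V_th is the open-circuit voltage V_A - V_B (nothing connected across the terminals).
Nodal analysis, taking node 2 as the 0 V reference.
Source V1 fixes V_0 = 12 V.
KCL at each unknown node (sum of currents leaving = 0; resistances in Ω):
  Node 1: (V_1 - 12)/430 + (V_1 - 0)/30000 + (V_1 - V_3)/6.2 = 0
  Node 3: (V_3 - 12)/15000 + (V_3 - 0)/3.3 + (V_3 - V_1)/6.2 = 0
Collecting terms (coefficients in siemens):
  0.1636·V_1 - 0.1613·V_3 = 0.02791
  0.4644·V_3 - 0.1613·V_1 = 0.0008
Determinant D = (0.1636)(0.4644) - (-0.1613)(-0.1613) = 0.04998
V_1 = [(0.02791)(0.4644) - (-0.1613)(0.0008)]/D = 0.2619 V
V_3 = [(0.1636)(0.0008) - (0.02791)(-0.1613)]/D = 0.09267 V
V_th = V_1 - V_3 = 0.2619 - 0.09267 = 0.1692 V
Step 2 — R_th: zero the source — replace V1 by a short circuit (node 2 merges into node 0) — and find the resistance seen between A (node 1) and B (node 3).
Reduce the network between node 1 (A) and node 3 (B) by series/parallel combination:
  Rp1 = R1 ‖ R2 (parallel, both between nodes 0 and 1) = 1/(1/430 + 1/30000) = 423.9 Ω
  Rp2 = R3 ‖ R4 (parallel, both between nodes 0 and 3) = 1/(1/15000 + 1/3.3) = 3.299 Ω
  Rs1 = Rp1 + Rp2 (series, joined only at node 0) = 423.9 + 3.299 = 427.2 Ω
  Rp3 = R5 ‖ Rs1 (parallel, both between nodes 1 and 3) = 1/(1/6.2 + 1/427.2) = 6.111 Ω
R_th = 6.111 Ω

Final answer: V_th = 0.1692 V, R_th = 6.111 Ω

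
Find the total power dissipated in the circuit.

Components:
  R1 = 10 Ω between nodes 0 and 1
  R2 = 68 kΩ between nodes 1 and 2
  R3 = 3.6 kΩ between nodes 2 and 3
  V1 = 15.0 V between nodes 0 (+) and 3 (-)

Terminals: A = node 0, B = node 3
Nodal analysis, taking node 3 as the 0 V reference.
Source V1 fixes V_0 = 15 V.
KCL at each unknown node (sum of currents leaving = 0; resistances in Ω):
  Node 1: (V_1 - 15)/10 + (V_1 - V_2)/68000 = 0
  Node 2: (V_2 - V_1)/68000 + (V_2 - 0)/3600 = 0
Collecting terms (coefficients in siemens):
  0.1·V_1 - 0.00001471·V_2 = 1.5
  0.0002925·V_2 - 0.00001471·V_1 = 0
Determinant D = (0.1)(0.0002925) - (-0.00001471)(-0.00001471) = 0.00002925
V_1 = [(1.5)(0.0002925) - (-0.00001471)(0)]/D = 15 V
V_2 = [(0.1)(0) - (1.5)(-0.00001471)]/D = 0.7541 V
Power in each resistor, P = (ΔV)²/R:
  P_R1 = (15 - 15)²/10 = 0.0000004388 W
  P_R2 = (15 - 0.7541)²/68000 = 0.002984 W
  P_R3 = (0.7541 - 0)²/3600 = 0.000158 W
P_total = P_R1 + P_R2 + P_R3 = 0.003142 W

Final answer: 0.003142 W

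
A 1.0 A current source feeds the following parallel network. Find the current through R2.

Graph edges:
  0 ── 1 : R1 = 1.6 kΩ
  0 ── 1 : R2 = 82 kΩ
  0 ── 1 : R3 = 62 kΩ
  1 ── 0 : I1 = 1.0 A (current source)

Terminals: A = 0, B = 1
All resistors sit directly between nodes 0 and 1, so they are in parallel and share one voltage V; the full source current 1 A splits among them.
1/R_par = 1/1600 + 1/82000 + 1/62000 = 0.0006533 S  =>  R_par = 1531 Ω
V = I × R_par = 1 × 1531 = 1531 V
I_R2 = V/R2 = 1531/82000 = 0.01867 A

Final answer: 0.01867 A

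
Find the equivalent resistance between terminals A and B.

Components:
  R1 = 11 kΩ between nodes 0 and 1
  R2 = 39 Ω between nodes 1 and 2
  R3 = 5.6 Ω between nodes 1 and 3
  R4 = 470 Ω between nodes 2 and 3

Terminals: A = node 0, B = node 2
Reduce the network between node 0 (A) and node 2 (B) by series/parallel combination:
  Rs1 = R3 + R4 (series, joined only at node 3) = 5.6 + 470 = 475.6 Ω
  Rp1 = R2 ‖ Rs1 (parallel, both between nodes 1 and 2) = 1/(1/39 + 1/475.6) = 36.04 Ω
  Rs2 = R1 + Rp1 (series, joined only at node 1) = 11000 + 36.04 = 11040 Ω
R_eq = 11.04 kΩ

Final answer: 11.04 kΩ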